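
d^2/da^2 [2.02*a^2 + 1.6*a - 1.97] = 4.04000000000000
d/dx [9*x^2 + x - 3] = 18*x + 1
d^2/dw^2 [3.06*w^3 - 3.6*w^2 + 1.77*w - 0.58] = 18.36*w - 7.2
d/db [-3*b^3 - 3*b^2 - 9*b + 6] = -9*b^2 - 6*b - 9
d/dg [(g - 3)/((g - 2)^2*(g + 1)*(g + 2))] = (-3*g^3 + 8*g^2 + 13*g - 10)/(g^7 - 11*g^5 - 2*g^4 + 40*g^3 + 16*g^2 - 48*g - 32)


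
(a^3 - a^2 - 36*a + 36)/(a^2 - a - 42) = (a^2 - 7*a + 6)/(a - 7)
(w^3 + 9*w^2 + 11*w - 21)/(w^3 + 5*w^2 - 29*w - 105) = (w - 1)/(w - 5)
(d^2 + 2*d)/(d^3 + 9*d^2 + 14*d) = 1/(d + 7)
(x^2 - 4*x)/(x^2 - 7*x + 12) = x/(x - 3)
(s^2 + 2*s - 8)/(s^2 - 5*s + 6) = (s + 4)/(s - 3)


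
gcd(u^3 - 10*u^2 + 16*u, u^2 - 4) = u - 2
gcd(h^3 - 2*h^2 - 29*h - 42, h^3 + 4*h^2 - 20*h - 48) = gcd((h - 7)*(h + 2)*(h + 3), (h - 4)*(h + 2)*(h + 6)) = h + 2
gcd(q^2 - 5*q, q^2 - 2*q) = q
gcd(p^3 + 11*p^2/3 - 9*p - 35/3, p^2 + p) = p + 1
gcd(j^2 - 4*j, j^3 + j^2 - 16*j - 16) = j - 4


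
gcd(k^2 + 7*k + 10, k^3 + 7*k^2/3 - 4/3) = k + 2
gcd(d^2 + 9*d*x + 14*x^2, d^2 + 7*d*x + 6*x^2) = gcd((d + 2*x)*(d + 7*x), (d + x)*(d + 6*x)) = 1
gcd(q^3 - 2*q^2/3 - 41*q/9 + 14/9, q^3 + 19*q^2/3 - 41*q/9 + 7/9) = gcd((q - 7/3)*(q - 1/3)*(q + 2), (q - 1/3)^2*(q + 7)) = q - 1/3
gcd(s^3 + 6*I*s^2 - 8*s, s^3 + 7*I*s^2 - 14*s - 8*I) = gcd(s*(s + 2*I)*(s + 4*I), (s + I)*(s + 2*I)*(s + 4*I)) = s^2 + 6*I*s - 8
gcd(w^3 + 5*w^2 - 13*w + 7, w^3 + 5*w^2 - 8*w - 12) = 1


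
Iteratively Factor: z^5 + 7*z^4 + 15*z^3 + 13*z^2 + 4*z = (z + 1)*(z^4 + 6*z^3 + 9*z^2 + 4*z) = (z + 1)*(z + 4)*(z^3 + 2*z^2 + z) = z*(z + 1)*(z + 4)*(z^2 + 2*z + 1) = z*(z + 1)^2*(z + 4)*(z + 1)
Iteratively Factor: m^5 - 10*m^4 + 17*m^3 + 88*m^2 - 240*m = (m + 3)*(m^4 - 13*m^3 + 56*m^2 - 80*m) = (m - 5)*(m + 3)*(m^3 - 8*m^2 + 16*m) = (m - 5)*(m - 4)*(m + 3)*(m^2 - 4*m) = m*(m - 5)*(m - 4)*(m + 3)*(m - 4)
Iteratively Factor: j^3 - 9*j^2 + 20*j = (j - 5)*(j^2 - 4*j) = (j - 5)*(j - 4)*(j)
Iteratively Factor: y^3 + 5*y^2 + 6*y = (y + 2)*(y^2 + 3*y) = (y + 2)*(y + 3)*(y)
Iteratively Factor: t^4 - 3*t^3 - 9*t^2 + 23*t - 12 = (t - 4)*(t^3 + t^2 - 5*t + 3) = (t - 4)*(t - 1)*(t^2 + 2*t - 3) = (t - 4)*(t - 1)^2*(t + 3)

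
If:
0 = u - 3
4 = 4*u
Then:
No Solution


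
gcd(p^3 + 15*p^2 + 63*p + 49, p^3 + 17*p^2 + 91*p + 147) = p^2 + 14*p + 49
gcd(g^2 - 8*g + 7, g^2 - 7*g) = g - 7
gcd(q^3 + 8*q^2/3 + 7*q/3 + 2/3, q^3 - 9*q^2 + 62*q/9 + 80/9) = q + 2/3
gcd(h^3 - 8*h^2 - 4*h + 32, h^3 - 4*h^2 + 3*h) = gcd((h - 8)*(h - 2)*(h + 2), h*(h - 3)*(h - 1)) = 1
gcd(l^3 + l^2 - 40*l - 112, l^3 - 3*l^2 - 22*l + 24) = l + 4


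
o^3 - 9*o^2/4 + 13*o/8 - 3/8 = (o - 1)*(o - 3/4)*(o - 1/2)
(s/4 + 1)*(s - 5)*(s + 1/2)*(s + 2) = s^4/4 + 3*s^3/8 - 43*s^2/8 - 51*s/4 - 5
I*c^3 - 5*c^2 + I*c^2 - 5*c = c*(c + 5*I)*(I*c + I)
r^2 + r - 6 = (r - 2)*(r + 3)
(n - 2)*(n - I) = n^2 - 2*n - I*n + 2*I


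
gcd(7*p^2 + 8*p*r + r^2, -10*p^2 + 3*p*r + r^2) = 1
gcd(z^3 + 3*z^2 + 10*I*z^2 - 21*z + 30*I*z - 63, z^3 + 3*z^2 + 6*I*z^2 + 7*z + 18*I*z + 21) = z^2 + z*(3 + 7*I) + 21*I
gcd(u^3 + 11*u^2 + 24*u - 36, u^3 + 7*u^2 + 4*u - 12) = u^2 + 5*u - 6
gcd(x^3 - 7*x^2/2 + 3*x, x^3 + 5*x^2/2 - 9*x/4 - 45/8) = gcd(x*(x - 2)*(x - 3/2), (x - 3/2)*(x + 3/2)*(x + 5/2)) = x - 3/2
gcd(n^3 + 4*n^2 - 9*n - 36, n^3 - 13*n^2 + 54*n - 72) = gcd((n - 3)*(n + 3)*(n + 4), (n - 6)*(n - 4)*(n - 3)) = n - 3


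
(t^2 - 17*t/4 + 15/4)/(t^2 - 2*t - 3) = (t - 5/4)/(t + 1)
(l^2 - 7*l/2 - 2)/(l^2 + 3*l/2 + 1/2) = (l - 4)/(l + 1)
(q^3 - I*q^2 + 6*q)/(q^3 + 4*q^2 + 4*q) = (q^2 - I*q + 6)/(q^2 + 4*q + 4)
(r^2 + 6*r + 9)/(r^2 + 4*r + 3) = (r + 3)/(r + 1)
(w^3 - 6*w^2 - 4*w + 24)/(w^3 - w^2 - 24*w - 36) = (w - 2)/(w + 3)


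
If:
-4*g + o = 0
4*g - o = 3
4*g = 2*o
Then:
No Solution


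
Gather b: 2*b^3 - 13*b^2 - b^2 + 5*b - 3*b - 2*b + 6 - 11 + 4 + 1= 2*b^3 - 14*b^2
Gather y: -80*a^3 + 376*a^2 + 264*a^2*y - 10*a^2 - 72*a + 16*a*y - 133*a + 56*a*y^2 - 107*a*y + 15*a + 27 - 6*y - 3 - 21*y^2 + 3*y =-80*a^3 + 366*a^2 - 190*a + y^2*(56*a - 21) + y*(264*a^2 - 91*a - 3) + 24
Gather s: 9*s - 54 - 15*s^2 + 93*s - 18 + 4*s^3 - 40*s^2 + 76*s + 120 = 4*s^3 - 55*s^2 + 178*s + 48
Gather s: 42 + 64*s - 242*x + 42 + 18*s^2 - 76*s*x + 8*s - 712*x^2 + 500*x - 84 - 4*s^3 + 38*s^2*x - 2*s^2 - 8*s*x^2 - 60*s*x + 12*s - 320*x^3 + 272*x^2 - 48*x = -4*s^3 + s^2*(38*x + 16) + s*(-8*x^2 - 136*x + 84) - 320*x^3 - 440*x^2 + 210*x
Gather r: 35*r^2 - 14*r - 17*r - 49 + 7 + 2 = 35*r^2 - 31*r - 40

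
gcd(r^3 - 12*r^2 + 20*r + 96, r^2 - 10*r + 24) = r - 6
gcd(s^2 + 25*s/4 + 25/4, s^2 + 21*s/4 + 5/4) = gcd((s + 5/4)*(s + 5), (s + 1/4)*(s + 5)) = s + 5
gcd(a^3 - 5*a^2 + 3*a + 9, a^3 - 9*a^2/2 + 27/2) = a^2 - 6*a + 9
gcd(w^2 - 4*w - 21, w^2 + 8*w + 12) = 1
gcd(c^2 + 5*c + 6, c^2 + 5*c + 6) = c^2 + 5*c + 6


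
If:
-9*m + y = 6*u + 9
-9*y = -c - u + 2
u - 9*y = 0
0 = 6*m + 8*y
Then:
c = 2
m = 12/41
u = -81/41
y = -9/41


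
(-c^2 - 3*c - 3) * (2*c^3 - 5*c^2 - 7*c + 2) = -2*c^5 - c^4 + 16*c^3 + 34*c^2 + 15*c - 6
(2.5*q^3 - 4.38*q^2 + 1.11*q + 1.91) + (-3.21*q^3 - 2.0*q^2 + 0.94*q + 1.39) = -0.71*q^3 - 6.38*q^2 + 2.05*q + 3.3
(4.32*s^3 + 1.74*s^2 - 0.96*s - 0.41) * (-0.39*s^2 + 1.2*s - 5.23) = -1.6848*s^5 + 4.5054*s^4 - 20.1312*s^3 - 10.0923*s^2 + 4.5288*s + 2.1443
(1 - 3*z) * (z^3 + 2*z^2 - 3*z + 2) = -3*z^4 - 5*z^3 + 11*z^2 - 9*z + 2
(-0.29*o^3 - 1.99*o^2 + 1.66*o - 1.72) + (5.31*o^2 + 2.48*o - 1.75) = -0.29*o^3 + 3.32*o^2 + 4.14*o - 3.47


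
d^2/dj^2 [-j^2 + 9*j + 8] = -2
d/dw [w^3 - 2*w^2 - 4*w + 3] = 3*w^2 - 4*w - 4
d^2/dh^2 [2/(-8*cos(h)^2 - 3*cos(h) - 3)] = 2*(256*sin(h)^4 - 41*sin(h)^2 - 99*cos(h) + 18*cos(3*h) - 185)/(-8*sin(h)^2 + 3*cos(h) + 11)^3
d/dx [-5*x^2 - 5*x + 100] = -10*x - 5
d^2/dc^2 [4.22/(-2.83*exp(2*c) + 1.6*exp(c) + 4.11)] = (4.22*(5.66*exp(c) - 1.6)*(11.32*exp(c) - 3.2)*exp(c) + (47.7704*exp(c) - 6.752)*(-2.83*exp(2*c) + 1.6*exp(c) + 4.11))*exp(c)/(-2.83*exp(2*c) + 1.6*exp(c) + 4.11)^3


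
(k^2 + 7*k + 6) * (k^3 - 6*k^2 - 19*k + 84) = k^5 + k^4 - 55*k^3 - 85*k^2 + 474*k + 504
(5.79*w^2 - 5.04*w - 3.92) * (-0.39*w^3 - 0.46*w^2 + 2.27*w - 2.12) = -2.2581*w^5 - 0.6978*w^4 + 16.9905*w^3 - 21.9124*w^2 + 1.7864*w + 8.3104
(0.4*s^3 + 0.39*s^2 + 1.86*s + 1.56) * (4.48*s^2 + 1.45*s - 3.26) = 1.792*s^5 + 2.3272*s^4 + 7.5943*s^3 + 8.4144*s^2 - 3.8016*s - 5.0856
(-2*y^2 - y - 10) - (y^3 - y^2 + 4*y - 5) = -y^3 - y^2 - 5*y - 5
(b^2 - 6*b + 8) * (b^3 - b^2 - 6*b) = b^5 - 7*b^4 + 8*b^3 + 28*b^2 - 48*b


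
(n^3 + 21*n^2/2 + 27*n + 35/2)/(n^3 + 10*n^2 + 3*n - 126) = (2*n^2 + 7*n + 5)/(2*(n^2 + 3*n - 18))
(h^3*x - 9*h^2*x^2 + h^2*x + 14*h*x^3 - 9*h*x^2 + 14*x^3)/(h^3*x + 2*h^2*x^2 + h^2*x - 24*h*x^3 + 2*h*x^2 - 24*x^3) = (-h^2 + 9*h*x - 14*x^2)/(-h^2 - 2*h*x + 24*x^2)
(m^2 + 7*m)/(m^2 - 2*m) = (m + 7)/(m - 2)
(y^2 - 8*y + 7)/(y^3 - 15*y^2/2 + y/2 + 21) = 2*(y - 1)/(2*y^2 - y - 6)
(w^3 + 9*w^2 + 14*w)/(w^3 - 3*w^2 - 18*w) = (w^2 + 9*w + 14)/(w^2 - 3*w - 18)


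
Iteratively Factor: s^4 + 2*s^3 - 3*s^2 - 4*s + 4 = (s - 1)*(s^3 + 3*s^2 - 4) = (s - 1)^2*(s^2 + 4*s + 4) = (s - 1)^2*(s + 2)*(s + 2)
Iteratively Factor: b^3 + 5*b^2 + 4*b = (b + 4)*(b^2 + b) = b*(b + 4)*(b + 1)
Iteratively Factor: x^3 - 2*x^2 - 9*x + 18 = (x - 3)*(x^2 + x - 6) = (x - 3)*(x - 2)*(x + 3)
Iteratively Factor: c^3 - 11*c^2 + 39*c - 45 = (c - 5)*(c^2 - 6*c + 9) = (c - 5)*(c - 3)*(c - 3)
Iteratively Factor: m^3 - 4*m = (m)*(m^2 - 4) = m*(m + 2)*(m - 2)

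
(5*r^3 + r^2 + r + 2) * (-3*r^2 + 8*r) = -15*r^5 + 37*r^4 + 5*r^3 + 2*r^2 + 16*r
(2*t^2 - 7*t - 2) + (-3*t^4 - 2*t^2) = -3*t^4 - 7*t - 2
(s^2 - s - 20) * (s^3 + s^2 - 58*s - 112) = s^5 - 79*s^3 - 74*s^2 + 1272*s + 2240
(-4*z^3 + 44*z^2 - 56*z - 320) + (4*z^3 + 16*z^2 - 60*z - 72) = 60*z^2 - 116*z - 392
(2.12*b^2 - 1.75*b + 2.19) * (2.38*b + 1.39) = 5.0456*b^3 - 1.2182*b^2 + 2.7797*b + 3.0441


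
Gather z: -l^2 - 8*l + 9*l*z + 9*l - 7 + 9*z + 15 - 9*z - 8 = -l^2 + 9*l*z + l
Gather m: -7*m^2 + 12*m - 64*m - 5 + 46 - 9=-7*m^2 - 52*m + 32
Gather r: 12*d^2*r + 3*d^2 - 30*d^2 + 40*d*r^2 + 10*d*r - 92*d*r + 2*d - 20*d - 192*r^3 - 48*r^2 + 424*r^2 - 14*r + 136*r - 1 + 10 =-27*d^2 - 18*d - 192*r^3 + r^2*(40*d + 376) + r*(12*d^2 - 82*d + 122) + 9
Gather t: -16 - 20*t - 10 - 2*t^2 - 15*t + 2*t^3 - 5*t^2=2*t^3 - 7*t^2 - 35*t - 26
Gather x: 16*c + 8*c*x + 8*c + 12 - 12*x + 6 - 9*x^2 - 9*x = 24*c - 9*x^2 + x*(8*c - 21) + 18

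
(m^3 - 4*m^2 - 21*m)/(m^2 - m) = (m^2 - 4*m - 21)/(m - 1)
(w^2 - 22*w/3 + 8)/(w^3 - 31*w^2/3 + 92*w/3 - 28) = (3*w - 4)/(3*w^2 - 13*w + 14)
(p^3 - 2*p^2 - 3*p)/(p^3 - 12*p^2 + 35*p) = (p^2 - 2*p - 3)/(p^2 - 12*p + 35)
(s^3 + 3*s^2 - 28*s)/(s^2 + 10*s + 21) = s*(s - 4)/(s + 3)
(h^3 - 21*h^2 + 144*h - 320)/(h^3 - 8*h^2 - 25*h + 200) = (h - 8)/(h + 5)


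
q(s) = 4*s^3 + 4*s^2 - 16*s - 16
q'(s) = 12*s^2 + 8*s - 16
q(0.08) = -17.25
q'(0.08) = -15.28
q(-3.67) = -101.13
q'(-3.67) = 116.27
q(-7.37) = -1282.07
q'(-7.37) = 576.84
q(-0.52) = -7.16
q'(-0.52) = -16.92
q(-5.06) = -350.84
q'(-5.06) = 250.76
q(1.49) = -17.73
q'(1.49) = 22.56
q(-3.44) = -76.46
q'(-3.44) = 98.48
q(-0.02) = -15.68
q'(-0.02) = -16.16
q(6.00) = 896.00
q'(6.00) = 464.00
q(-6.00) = -640.00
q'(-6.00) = 368.00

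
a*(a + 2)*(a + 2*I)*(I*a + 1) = I*a^4 - a^3 + 2*I*a^3 - 2*a^2 + 2*I*a^2 + 4*I*a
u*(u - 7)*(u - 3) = u^3 - 10*u^2 + 21*u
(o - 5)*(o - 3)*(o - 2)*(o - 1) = o^4 - 11*o^3 + 41*o^2 - 61*o + 30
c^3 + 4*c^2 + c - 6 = (c - 1)*(c + 2)*(c + 3)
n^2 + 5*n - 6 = (n - 1)*(n + 6)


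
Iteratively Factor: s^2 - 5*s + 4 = (s - 4)*(s - 1)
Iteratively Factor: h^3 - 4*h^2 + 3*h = (h)*(h^2 - 4*h + 3) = h*(h - 3)*(h - 1)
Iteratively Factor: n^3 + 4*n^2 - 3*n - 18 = (n + 3)*(n^2 + n - 6) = (n + 3)^2*(n - 2)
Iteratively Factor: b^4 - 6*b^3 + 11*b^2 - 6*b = (b - 3)*(b^3 - 3*b^2 + 2*b) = b*(b - 3)*(b^2 - 3*b + 2) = b*(b - 3)*(b - 2)*(b - 1)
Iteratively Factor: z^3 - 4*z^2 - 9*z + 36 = (z - 4)*(z^2 - 9) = (z - 4)*(z + 3)*(z - 3)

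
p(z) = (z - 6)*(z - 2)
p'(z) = 2*z - 8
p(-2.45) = 37.60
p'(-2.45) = -12.90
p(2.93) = -2.86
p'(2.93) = -2.14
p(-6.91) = 115.03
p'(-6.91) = -21.82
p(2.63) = -2.12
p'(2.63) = -2.74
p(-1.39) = 25.05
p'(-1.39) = -10.78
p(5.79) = -0.80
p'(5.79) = 3.58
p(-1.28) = 23.88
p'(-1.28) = -10.56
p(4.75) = -3.44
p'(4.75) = 1.50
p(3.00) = -3.00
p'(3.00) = -2.00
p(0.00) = 12.00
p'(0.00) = -8.00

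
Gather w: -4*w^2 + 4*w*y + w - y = -4*w^2 + w*(4*y + 1) - y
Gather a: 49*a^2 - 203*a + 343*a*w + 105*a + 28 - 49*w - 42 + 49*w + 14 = 49*a^2 + a*(343*w - 98)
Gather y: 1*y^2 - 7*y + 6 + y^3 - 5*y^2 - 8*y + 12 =y^3 - 4*y^2 - 15*y + 18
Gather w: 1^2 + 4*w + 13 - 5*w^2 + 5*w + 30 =-5*w^2 + 9*w + 44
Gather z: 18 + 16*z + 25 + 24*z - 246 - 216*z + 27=-176*z - 176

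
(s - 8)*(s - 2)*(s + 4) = s^3 - 6*s^2 - 24*s + 64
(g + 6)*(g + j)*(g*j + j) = g^3*j + g^2*j^2 + 7*g^2*j + 7*g*j^2 + 6*g*j + 6*j^2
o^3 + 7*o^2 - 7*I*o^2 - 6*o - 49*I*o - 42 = (o + 7)*(o - 6*I)*(o - I)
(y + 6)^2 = y^2 + 12*y + 36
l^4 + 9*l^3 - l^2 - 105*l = l*(l - 3)*(l + 5)*(l + 7)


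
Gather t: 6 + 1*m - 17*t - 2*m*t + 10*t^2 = m + 10*t^2 + t*(-2*m - 17) + 6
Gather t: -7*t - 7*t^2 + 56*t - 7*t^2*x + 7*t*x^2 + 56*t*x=t^2*(-7*x - 7) + t*(7*x^2 + 56*x + 49)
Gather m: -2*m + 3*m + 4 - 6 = m - 2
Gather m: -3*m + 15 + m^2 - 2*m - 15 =m^2 - 5*m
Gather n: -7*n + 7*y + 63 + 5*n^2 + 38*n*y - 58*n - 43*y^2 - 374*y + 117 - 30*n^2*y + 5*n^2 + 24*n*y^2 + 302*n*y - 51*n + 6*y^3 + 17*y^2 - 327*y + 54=n^2*(10 - 30*y) + n*(24*y^2 + 340*y - 116) + 6*y^3 - 26*y^2 - 694*y + 234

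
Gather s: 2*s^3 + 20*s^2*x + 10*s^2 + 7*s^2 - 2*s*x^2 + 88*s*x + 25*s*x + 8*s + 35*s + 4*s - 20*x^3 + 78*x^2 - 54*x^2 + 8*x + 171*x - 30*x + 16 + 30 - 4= 2*s^3 + s^2*(20*x + 17) + s*(-2*x^2 + 113*x + 47) - 20*x^3 + 24*x^2 + 149*x + 42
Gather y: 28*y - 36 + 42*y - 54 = 70*y - 90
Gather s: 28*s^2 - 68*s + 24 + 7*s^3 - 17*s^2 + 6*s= 7*s^3 + 11*s^2 - 62*s + 24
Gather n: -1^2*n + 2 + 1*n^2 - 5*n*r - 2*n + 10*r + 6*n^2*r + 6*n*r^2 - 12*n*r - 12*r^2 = n^2*(6*r + 1) + n*(6*r^2 - 17*r - 3) - 12*r^2 + 10*r + 2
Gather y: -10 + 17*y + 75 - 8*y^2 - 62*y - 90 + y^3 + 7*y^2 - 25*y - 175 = y^3 - y^2 - 70*y - 200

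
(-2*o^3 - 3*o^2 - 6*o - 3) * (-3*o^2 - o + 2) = 6*o^5 + 11*o^4 + 17*o^3 + 9*o^2 - 9*o - 6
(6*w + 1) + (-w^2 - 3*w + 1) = -w^2 + 3*w + 2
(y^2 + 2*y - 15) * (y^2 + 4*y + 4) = y^4 + 6*y^3 - 3*y^2 - 52*y - 60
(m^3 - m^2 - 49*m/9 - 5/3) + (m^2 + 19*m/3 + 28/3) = m^3 + 8*m/9 + 23/3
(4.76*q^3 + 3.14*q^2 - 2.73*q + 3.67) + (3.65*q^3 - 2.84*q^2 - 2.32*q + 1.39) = 8.41*q^3 + 0.3*q^2 - 5.05*q + 5.06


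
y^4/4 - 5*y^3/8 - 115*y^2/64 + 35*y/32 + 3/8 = (y/4 + 1/2)*(y - 4)*(y - 3/4)*(y + 1/4)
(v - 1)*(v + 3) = v^2 + 2*v - 3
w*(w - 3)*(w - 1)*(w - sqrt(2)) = w^4 - 4*w^3 - sqrt(2)*w^3 + 3*w^2 + 4*sqrt(2)*w^2 - 3*sqrt(2)*w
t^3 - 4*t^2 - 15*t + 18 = (t - 6)*(t - 1)*(t + 3)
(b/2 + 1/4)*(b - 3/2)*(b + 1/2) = b^3/2 - b^2/4 - 5*b/8 - 3/16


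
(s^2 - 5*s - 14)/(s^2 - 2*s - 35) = (s + 2)/(s + 5)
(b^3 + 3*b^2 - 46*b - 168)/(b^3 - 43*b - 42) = (b + 4)/(b + 1)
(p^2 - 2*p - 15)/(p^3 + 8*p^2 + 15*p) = (p - 5)/(p*(p + 5))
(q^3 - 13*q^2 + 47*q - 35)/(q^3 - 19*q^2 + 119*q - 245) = (q - 1)/(q - 7)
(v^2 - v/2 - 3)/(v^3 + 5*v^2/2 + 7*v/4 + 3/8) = 4*(v - 2)/(4*v^2 + 4*v + 1)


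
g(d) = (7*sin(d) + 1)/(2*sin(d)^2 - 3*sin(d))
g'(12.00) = 0.20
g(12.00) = -1.26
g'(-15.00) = 0.03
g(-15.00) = -1.27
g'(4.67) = 0.01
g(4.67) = -1.20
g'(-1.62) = 0.01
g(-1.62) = -1.20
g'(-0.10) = 31.79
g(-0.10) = 0.94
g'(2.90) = -3.31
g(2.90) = -4.43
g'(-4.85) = -1.98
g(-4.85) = -7.86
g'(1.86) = 3.62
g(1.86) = -7.43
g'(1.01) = -4.53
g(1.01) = -6.26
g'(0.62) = -2.89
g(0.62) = -4.75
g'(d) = (-4*sin(d)*cos(d) + 3*cos(d))*(7*sin(d) + 1)/(2*sin(d)^2 - 3*sin(d))^2 + 7*cos(d)/(2*sin(d)^2 - 3*sin(d)) = (-14*cos(d) - 4/tan(d) + 3*cos(d)/sin(d)^2)/(2*sin(d) - 3)^2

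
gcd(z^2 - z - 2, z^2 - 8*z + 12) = z - 2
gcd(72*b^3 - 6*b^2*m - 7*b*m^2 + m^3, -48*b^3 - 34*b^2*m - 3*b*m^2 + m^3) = 3*b + m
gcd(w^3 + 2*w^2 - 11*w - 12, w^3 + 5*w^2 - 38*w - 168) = w + 4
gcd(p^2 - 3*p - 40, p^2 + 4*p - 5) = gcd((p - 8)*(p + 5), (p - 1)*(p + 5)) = p + 5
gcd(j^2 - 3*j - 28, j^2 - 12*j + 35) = j - 7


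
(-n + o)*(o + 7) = -n*o - 7*n + o^2 + 7*o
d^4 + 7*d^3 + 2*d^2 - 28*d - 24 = (d - 2)*(d + 1)*(d + 2)*(d + 6)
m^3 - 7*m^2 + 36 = (m - 6)*(m - 3)*(m + 2)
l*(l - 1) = l^2 - l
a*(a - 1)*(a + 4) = a^3 + 3*a^2 - 4*a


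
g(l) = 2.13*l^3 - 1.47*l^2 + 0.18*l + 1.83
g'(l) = 6.39*l^2 - 2.94*l + 0.18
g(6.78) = 599.32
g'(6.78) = 273.98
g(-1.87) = -17.58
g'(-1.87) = 28.02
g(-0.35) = 1.50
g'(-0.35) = 1.99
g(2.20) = 17.79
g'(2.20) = 24.64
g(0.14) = 1.83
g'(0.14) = -0.11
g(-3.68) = -124.89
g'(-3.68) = 97.54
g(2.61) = 30.16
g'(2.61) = 36.04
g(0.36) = 1.80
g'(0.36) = -0.05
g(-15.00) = -7520.37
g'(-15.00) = 1482.03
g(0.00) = 1.83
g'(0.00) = 0.18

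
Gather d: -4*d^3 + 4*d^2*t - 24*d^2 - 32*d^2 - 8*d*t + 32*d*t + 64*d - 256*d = -4*d^3 + d^2*(4*t - 56) + d*(24*t - 192)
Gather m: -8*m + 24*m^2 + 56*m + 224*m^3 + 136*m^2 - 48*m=224*m^3 + 160*m^2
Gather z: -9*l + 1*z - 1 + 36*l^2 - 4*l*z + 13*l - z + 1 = 36*l^2 - 4*l*z + 4*l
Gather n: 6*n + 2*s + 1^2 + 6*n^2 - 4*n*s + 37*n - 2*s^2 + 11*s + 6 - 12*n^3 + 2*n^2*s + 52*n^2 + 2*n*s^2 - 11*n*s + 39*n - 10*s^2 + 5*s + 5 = -12*n^3 + n^2*(2*s + 58) + n*(2*s^2 - 15*s + 82) - 12*s^2 + 18*s + 12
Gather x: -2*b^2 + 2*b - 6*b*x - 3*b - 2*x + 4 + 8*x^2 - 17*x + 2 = -2*b^2 - b + 8*x^2 + x*(-6*b - 19) + 6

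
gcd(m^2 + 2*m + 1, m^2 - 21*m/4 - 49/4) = 1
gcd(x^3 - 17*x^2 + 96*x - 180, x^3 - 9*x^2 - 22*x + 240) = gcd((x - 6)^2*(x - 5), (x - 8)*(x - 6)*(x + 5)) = x - 6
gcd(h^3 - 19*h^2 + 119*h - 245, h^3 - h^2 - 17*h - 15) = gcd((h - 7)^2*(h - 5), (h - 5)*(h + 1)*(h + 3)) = h - 5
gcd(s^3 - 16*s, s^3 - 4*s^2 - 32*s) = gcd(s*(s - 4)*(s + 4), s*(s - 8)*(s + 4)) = s^2 + 4*s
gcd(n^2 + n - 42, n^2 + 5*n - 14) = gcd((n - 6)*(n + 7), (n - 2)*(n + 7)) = n + 7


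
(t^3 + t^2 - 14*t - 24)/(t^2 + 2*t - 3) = (t^2 - 2*t - 8)/(t - 1)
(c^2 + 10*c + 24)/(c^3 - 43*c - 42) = (c + 4)/(c^2 - 6*c - 7)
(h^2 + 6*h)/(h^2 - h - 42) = h/(h - 7)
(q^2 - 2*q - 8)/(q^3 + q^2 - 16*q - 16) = (q + 2)/(q^2 + 5*q + 4)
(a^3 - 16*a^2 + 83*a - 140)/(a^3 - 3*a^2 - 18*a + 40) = (a^2 - 11*a + 28)/(a^2 + 2*a - 8)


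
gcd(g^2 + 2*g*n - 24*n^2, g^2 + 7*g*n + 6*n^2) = g + 6*n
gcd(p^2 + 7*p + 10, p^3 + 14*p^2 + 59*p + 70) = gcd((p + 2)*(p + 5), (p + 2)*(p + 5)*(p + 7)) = p^2 + 7*p + 10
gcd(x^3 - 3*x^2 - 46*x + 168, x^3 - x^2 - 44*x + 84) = x^2 + x - 42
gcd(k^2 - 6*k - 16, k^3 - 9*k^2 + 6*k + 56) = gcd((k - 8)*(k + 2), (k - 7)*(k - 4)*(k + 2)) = k + 2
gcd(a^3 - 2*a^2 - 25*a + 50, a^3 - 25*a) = a^2 - 25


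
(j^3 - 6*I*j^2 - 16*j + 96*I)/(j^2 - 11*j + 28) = (j^2 + j*(4 - 6*I) - 24*I)/(j - 7)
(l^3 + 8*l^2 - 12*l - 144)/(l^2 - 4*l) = l + 12 + 36/l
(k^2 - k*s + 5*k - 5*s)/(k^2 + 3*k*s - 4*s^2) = (k + 5)/(k + 4*s)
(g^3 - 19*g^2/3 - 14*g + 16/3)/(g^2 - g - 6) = (3*g^2 - 25*g + 8)/(3*(g - 3))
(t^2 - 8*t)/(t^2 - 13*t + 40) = t/(t - 5)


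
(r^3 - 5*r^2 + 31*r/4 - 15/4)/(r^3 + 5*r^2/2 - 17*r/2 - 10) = (2*r^2 - 5*r + 3)/(2*(r^2 + 5*r + 4))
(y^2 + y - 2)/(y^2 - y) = (y + 2)/y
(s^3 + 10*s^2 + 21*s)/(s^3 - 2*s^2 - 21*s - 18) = s*(s + 7)/(s^2 - 5*s - 6)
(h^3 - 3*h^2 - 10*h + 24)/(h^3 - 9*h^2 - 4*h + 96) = (h - 2)/(h - 8)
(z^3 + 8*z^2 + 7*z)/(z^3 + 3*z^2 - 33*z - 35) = z/(z - 5)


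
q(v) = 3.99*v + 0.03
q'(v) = 3.99000000000000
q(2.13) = 8.53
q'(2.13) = 3.99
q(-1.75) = -6.95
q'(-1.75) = 3.99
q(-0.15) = -0.57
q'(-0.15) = 3.99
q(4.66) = 18.62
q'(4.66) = 3.99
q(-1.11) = -4.40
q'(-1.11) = 3.99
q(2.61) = 10.44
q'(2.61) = 3.99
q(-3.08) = -12.26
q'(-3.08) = 3.99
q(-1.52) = -6.03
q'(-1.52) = 3.99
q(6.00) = 23.97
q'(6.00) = 3.99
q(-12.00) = -47.85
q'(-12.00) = 3.99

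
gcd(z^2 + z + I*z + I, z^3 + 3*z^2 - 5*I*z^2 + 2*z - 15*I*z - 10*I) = z + 1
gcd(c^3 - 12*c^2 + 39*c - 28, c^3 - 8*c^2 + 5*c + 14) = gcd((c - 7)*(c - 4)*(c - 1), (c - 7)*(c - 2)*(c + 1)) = c - 7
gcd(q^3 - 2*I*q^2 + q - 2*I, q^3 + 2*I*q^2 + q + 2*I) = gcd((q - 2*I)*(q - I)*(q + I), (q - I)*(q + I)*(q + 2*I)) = q^2 + 1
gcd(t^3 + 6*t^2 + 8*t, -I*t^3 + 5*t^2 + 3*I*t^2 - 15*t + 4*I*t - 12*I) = 1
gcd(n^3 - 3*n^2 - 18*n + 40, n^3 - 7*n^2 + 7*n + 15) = n - 5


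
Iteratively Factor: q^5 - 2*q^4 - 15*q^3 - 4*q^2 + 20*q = (q - 1)*(q^4 - q^3 - 16*q^2 - 20*q) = (q - 5)*(q - 1)*(q^3 + 4*q^2 + 4*q) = q*(q - 5)*(q - 1)*(q^2 + 4*q + 4) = q*(q - 5)*(q - 1)*(q + 2)*(q + 2)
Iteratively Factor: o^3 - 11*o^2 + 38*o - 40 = (o - 2)*(o^2 - 9*o + 20) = (o - 5)*(o - 2)*(o - 4)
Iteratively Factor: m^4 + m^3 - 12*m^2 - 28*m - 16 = (m + 2)*(m^3 - m^2 - 10*m - 8) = (m + 1)*(m + 2)*(m^2 - 2*m - 8) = (m + 1)*(m + 2)^2*(m - 4)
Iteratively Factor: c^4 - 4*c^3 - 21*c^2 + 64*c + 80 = (c + 4)*(c^3 - 8*c^2 + 11*c + 20) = (c - 4)*(c + 4)*(c^2 - 4*c - 5) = (c - 4)*(c + 1)*(c + 4)*(c - 5)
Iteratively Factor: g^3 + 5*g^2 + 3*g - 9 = (g + 3)*(g^2 + 2*g - 3) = (g + 3)^2*(g - 1)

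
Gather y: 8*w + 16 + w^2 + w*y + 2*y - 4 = w^2 + 8*w + y*(w + 2) + 12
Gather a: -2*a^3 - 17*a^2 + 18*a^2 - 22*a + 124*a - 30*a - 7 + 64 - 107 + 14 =-2*a^3 + a^2 + 72*a - 36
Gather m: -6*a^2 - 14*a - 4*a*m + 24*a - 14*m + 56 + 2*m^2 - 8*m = -6*a^2 + 10*a + 2*m^2 + m*(-4*a - 22) + 56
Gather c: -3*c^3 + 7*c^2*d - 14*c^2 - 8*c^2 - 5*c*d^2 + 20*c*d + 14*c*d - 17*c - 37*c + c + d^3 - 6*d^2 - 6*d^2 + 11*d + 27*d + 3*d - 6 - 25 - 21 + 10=-3*c^3 + c^2*(7*d - 22) + c*(-5*d^2 + 34*d - 53) + d^3 - 12*d^2 + 41*d - 42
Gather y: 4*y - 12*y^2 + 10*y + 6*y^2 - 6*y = -6*y^2 + 8*y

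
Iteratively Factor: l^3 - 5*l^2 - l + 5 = (l - 5)*(l^2 - 1) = (l - 5)*(l - 1)*(l + 1)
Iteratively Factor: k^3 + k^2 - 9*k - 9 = (k + 1)*(k^2 - 9) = (k - 3)*(k + 1)*(k + 3)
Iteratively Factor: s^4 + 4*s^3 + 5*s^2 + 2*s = (s + 1)*(s^3 + 3*s^2 + 2*s) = s*(s + 1)*(s^2 + 3*s + 2) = s*(s + 1)^2*(s + 2)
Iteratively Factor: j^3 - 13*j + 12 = (j - 1)*(j^2 + j - 12) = (j - 3)*(j - 1)*(j + 4)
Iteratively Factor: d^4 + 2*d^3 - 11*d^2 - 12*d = (d + 4)*(d^3 - 2*d^2 - 3*d) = (d + 1)*(d + 4)*(d^2 - 3*d) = (d - 3)*(d + 1)*(d + 4)*(d)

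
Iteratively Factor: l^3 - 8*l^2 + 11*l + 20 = (l + 1)*(l^2 - 9*l + 20) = (l - 5)*(l + 1)*(l - 4)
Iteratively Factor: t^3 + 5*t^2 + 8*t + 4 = (t + 2)*(t^2 + 3*t + 2) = (t + 2)^2*(t + 1)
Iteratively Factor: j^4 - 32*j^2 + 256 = (j - 4)*(j^3 + 4*j^2 - 16*j - 64) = (j - 4)^2*(j^2 + 8*j + 16) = (j - 4)^2*(j + 4)*(j + 4)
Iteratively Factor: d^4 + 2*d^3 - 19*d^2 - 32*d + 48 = (d - 4)*(d^3 + 6*d^2 + 5*d - 12) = (d - 4)*(d - 1)*(d^2 + 7*d + 12) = (d - 4)*(d - 1)*(d + 3)*(d + 4)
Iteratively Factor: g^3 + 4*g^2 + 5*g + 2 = (g + 1)*(g^2 + 3*g + 2) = (g + 1)*(g + 2)*(g + 1)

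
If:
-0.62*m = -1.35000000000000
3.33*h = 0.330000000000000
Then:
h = 0.10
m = 2.18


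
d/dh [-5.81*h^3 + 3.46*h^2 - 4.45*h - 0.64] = -17.43*h^2 + 6.92*h - 4.45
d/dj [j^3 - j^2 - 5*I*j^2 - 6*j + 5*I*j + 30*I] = 3*j^2 - 2*j - 10*I*j - 6 + 5*I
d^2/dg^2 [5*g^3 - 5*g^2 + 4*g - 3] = 30*g - 10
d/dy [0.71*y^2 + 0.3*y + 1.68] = 1.42*y + 0.3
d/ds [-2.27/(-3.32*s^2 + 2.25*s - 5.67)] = (5.1075 - 15.0728*s)/(3.32*s^2 - 2.25*s + 5.67)^2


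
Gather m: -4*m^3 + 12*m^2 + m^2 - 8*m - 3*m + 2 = -4*m^3 + 13*m^2 - 11*m + 2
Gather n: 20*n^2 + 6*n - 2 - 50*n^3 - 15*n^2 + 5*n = -50*n^3 + 5*n^2 + 11*n - 2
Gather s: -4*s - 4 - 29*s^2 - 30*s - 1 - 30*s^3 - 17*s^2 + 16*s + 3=-30*s^3 - 46*s^2 - 18*s - 2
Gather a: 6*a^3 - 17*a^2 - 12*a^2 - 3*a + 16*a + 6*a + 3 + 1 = 6*a^3 - 29*a^2 + 19*a + 4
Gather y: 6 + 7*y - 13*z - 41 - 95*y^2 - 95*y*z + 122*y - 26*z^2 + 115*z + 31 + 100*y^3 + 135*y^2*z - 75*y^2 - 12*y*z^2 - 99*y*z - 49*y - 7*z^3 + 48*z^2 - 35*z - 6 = 100*y^3 + y^2*(135*z - 170) + y*(-12*z^2 - 194*z + 80) - 7*z^3 + 22*z^2 + 67*z - 10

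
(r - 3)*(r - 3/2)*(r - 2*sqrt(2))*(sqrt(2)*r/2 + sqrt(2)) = sqrt(2)*r^4/2 - 2*r^3 - 5*sqrt(2)*r^3/4 - 9*sqrt(2)*r^2/4 + 5*r^2 + 9*sqrt(2)*r/2 + 9*r - 18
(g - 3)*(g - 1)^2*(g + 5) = g^4 - 18*g^2 + 32*g - 15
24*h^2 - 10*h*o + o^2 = (-6*h + o)*(-4*h + o)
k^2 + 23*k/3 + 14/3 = (k + 2/3)*(k + 7)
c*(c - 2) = c^2 - 2*c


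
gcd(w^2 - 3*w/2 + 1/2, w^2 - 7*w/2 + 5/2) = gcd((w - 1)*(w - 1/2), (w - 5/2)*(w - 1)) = w - 1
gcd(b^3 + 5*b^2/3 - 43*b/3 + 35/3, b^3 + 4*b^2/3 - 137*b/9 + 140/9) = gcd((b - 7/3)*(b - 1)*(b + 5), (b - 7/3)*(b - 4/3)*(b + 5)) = b^2 + 8*b/3 - 35/3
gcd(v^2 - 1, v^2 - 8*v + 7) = v - 1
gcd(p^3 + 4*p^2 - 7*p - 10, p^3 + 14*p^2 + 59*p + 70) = p + 5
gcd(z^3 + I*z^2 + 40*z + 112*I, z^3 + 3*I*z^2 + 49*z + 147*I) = z - 7*I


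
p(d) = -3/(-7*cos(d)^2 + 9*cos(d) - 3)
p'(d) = -3*(-14*sin(d)*cos(d) + 9*sin(d))/(-7*cos(d)^2 + 9*cos(d) - 3)^2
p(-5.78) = 6.15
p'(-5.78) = 19.85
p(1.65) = 0.80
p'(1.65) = -2.14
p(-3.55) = 0.17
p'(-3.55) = -0.09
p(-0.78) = 21.50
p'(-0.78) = -103.20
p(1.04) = 12.61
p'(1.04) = -87.50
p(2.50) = 0.20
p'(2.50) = -0.17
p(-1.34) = 2.29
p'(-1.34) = 9.90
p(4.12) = 0.29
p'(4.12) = 0.40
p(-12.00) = 7.69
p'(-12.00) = 29.79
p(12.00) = 7.69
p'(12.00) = -29.79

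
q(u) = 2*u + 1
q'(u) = 2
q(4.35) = 9.70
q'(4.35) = 2.00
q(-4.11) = -7.22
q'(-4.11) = 2.00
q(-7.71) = -14.42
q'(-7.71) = 2.00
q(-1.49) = -1.98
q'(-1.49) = 2.00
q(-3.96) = -6.92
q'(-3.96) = 2.00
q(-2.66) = -4.32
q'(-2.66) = 2.00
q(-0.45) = 0.10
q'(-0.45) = 2.00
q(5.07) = 11.14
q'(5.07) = 2.00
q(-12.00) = -23.00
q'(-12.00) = 2.00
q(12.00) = 25.00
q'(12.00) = 2.00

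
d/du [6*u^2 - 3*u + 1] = 12*u - 3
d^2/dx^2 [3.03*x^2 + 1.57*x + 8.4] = 6.06000000000000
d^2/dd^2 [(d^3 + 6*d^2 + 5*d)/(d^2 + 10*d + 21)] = 24*(2*d^3 + 21*d^2 + 84*d + 133)/(d^6 + 30*d^5 + 363*d^4 + 2260*d^3 + 7623*d^2 + 13230*d + 9261)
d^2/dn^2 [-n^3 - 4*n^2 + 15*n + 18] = -6*n - 8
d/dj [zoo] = 0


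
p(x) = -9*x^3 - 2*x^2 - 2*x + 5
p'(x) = -27*x^2 - 4*x - 2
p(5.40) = -1481.30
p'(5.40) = -810.92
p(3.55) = -429.95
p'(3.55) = -356.47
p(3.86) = -550.13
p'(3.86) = -419.73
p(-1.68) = 45.39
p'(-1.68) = -71.48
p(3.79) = -521.27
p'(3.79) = -404.99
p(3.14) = -299.63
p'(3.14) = -280.77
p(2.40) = -135.74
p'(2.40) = -167.12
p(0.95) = -6.42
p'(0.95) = -30.17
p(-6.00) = 1889.00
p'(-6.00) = -950.00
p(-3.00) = 236.00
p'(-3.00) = -233.00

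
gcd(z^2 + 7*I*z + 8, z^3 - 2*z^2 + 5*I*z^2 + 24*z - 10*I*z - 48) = z + 8*I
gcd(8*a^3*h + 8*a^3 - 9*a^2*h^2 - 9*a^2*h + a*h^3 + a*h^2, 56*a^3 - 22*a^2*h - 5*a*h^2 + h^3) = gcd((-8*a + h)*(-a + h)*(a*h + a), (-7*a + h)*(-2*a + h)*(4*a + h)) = 1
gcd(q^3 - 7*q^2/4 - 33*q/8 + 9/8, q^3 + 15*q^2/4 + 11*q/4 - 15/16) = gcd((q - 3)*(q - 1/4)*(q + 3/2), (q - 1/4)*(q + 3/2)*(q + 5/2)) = q^2 + 5*q/4 - 3/8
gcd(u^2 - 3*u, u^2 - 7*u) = u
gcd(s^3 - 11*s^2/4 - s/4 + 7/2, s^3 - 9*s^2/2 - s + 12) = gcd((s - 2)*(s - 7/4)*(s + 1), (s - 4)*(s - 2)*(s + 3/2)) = s - 2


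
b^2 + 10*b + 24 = (b + 4)*(b + 6)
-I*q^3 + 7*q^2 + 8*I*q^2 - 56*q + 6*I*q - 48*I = (q - 8)*(q + 6*I)*(-I*q + 1)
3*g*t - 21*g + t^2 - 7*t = (3*g + t)*(t - 7)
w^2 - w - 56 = (w - 8)*(w + 7)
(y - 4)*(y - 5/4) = y^2 - 21*y/4 + 5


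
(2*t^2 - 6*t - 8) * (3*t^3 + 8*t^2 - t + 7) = 6*t^5 - 2*t^4 - 74*t^3 - 44*t^2 - 34*t - 56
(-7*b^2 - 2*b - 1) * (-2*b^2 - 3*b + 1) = 14*b^4 + 25*b^3 + b^2 + b - 1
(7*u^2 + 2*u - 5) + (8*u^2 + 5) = 15*u^2 + 2*u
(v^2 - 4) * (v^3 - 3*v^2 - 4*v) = v^5 - 3*v^4 - 8*v^3 + 12*v^2 + 16*v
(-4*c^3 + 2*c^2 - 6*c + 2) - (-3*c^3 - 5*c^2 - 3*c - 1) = -c^3 + 7*c^2 - 3*c + 3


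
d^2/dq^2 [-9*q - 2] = 0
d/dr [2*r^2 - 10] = 4*r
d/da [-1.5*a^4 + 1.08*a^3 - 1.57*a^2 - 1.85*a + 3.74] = -6.0*a^3 + 3.24*a^2 - 3.14*a - 1.85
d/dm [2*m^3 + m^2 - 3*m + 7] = 6*m^2 + 2*m - 3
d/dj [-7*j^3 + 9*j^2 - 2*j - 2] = -21*j^2 + 18*j - 2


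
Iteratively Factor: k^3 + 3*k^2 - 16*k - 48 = (k + 4)*(k^2 - k - 12) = (k - 4)*(k + 4)*(k + 3)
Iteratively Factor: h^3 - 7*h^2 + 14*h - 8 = (h - 2)*(h^2 - 5*h + 4) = (h - 4)*(h - 2)*(h - 1)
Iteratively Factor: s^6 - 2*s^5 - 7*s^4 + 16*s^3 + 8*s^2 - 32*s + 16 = (s + 2)*(s^5 - 4*s^4 + s^3 + 14*s^2 - 20*s + 8) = (s + 2)^2*(s^4 - 6*s^3 + 13*s^2 - 12*s + 4) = (s - 2)*(s + 2)^2*(s^3 - 4*s^2 + 5*s - 2) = (s - 2)^2*(s + 2)^2*(s^2 - 2*s + 1) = (s - 2)^2*(s - 1)*(s + 2)^2*(s - 1)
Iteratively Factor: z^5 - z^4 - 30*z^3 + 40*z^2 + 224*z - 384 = (z - 3)*(z^4 + 2*z^3 - 24*z^2 - 32*z + 128) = (z - 3)*(z + 4)*(z^3 - 2*z^2 - 16*z + 32) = (z - 4)*(z - 3)*(z + 4)*(z^2 + 2*z - 8) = (z - 4)*(z - 3)*(z - 2)*(z + 4)*(z + 4)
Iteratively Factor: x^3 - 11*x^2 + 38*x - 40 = (x - 2)*(x^2 - 9*x + 20) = (x - 5)*(x - 2)*(x - 4)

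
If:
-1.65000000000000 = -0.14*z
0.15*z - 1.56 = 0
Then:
No Solution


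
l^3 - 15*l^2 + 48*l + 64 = (l - 8)^2*(l + 1)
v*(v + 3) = v^2 + 3*v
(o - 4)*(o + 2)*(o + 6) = o^3 + 4*o^2 - 20*o - 48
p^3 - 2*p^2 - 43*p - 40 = (p - 8)*(p + 1)*(p + 5)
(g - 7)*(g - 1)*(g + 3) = g^3 - 5*g^2 - 17*g + 21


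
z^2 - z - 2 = (z - 2)*(z + 1)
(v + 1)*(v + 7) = v^2 + 8*v + 7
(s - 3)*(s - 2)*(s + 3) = s^3 - 2*s^2 - 9*s + 18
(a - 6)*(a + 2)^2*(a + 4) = a^4 + 2*a^3 - 28*a^2 - 104*a - 96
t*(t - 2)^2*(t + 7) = t^4 + 3*t^3 - 24*t^2 + 28*t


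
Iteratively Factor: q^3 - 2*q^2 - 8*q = (q)*(q^2 - 2*q - 8) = q*(q - 4)*(q + 2)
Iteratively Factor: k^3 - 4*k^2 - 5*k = (k + 1)*(k^2 - 5*k) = (k - 5)*(k + 1)*(k)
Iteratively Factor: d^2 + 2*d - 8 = (d + 4)*(d - 2)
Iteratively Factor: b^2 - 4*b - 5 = (b + 1)*(b - 5)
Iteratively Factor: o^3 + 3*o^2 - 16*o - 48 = (o + 3)*(o^2 - 16) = (o + 3)*(o + 4)*(o - 4)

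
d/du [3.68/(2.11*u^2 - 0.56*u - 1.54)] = (2.0608 - 15.5296*u)/(-2.11*u^2 + 0.56*u + 1.54)^2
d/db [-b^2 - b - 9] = -2*b - 1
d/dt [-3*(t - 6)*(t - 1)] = 21 - 6*t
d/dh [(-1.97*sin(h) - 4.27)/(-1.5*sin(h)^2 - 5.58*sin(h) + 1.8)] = (-12.81*sin(h) + 1.4775*cos(2*h) - 28.8501)*cos(h)/(1.5*sin(h)^2 + 5.58*sin(h) - 1.8)^2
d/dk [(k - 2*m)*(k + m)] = 2*k - m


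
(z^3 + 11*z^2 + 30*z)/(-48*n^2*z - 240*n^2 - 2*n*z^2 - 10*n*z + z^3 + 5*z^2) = z*(z + 6)/(-48*n^2 - 2*n*z + z^2)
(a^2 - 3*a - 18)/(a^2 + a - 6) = (a - 6)/(a - 2)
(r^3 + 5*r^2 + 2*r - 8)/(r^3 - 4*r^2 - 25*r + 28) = (r + 2)/(r - 7)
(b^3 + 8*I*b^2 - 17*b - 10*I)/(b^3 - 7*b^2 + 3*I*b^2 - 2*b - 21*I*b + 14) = (b + 5*I)/(b - 7)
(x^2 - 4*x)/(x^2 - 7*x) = (x - 4)/(x - 7)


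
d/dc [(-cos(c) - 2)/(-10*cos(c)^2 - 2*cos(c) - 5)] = (10*cos(c)^2 + 40*cos(c) - 1)*sin(c)/(-10*sin(c)^2 + 2*cos(c) + 15)^2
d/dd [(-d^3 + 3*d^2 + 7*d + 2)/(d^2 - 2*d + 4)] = (-d^4 + 4*d^3 - 25*d^2 + 20*d + 32)/(d^4 - 4*d^3 + 12*d^2 - 16*d + 16)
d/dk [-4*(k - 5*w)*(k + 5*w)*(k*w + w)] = 4*w*(-3*k^2 - 2*k + 25*w^2)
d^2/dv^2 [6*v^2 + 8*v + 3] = 12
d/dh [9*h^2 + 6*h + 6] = 18*h + 6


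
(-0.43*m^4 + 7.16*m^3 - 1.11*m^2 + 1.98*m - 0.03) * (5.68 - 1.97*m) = 0.8471*m^5 - 16.5476*m^4 + 42.8555*m^3 - 10.2054*m^2 + 11.3055*m - 0.1704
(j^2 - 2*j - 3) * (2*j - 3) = 2*j^3 - 7*j^2 + 9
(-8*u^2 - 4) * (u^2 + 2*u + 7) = -8*u^4 - 16*u^3 - 60*u^2 - 8*u - 28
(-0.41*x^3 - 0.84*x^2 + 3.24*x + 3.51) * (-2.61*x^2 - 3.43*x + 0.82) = 1.0701*x^5 + 3.5987*x^4 - 5.9114*x^3 - 20.9631*x^2 - 9.3825*x + 2.8782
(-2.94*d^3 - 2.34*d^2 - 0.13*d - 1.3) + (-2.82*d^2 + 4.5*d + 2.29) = -2.94*d^3 - 5.16*d^2 + 4.37*d + 0.99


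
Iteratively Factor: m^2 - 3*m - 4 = (m - 4)*(m + 1)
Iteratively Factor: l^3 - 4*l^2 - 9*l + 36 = (l + 3)*(l^2 - 7*l + 12) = (l - 3)*(l + 3)*(l - 4)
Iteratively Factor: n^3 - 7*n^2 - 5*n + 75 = (n - 5)*(n^2 - 2*n - 15) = (n - 5)^2*(n + 3)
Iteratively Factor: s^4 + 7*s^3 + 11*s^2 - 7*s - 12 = (s + 3)*(s^3 + 4*s^2 - s - 4) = (s + 1)*(s + 3)*(s^2 + 3*s - 4) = (s + 1)*(s + 3)*(s + 4)*(s - 1)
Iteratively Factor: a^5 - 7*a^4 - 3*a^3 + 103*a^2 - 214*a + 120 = (a + 4)*(a^4 - 11*a^3 + 41*a^2 - 61*a + 30) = (a - 1)*(a + 4)*(a^3 - 10*a^2 + 31*a - 30) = (a - 3)*(a - 1)*(a + 4)*(a^2 - 7*a + 10) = (a - 5)*(a - 3)*(a - 1)*(a + 4)*(a - 2)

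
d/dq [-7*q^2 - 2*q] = -14*q - 2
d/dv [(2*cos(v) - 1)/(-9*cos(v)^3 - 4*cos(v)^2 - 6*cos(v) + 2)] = 16*(-36*cos(v)^3 + 19*cos(v)^2 + 8*cos(v) + 2)*sin(v)/(51*cos(v) + 8*cos(2*v) + 9*cos(3*v))^2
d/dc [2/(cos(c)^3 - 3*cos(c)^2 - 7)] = 6*(cos(c) - 2)*sin(c)*cos(c)/(-cos(c)^3 + 3*cos(c)^2 + 7)^2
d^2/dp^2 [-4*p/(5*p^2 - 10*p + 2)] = 40*(-20*p*(p - 1)^2 + (3*p - 2)*(5*p^2 - 10*p + 2))/(5*p^2 - 10*p + 2)^3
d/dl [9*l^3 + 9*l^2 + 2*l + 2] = 27*l^2 + 18*l + 2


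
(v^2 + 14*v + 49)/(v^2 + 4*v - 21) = (v + 7)/(v - 3)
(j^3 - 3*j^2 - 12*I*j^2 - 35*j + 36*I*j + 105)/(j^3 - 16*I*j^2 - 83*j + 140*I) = (j - 3)/(j - 4*I)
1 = 1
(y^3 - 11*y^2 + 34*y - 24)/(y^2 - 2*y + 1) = (y^2 - 10*y + 24)/(y - 1)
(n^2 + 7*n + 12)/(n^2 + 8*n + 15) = (n + 4)/(n + 5)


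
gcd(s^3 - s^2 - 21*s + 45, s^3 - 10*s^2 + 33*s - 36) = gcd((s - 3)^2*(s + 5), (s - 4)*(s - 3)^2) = s^2 - 6*s + 9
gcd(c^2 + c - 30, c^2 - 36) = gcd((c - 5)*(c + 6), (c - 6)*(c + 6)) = c + 6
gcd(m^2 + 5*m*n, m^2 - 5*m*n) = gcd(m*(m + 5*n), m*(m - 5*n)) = m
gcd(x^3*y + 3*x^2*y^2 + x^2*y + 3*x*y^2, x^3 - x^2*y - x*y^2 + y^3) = 1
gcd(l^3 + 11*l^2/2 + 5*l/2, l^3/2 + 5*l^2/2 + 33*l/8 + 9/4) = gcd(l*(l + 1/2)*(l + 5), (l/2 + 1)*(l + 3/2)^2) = 1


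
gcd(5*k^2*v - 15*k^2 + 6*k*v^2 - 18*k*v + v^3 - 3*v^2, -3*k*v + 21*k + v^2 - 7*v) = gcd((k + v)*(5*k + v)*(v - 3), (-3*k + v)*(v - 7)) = 1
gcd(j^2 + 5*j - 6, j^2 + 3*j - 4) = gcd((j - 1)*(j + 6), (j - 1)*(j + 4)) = j - 1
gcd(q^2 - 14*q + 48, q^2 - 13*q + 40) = q - 8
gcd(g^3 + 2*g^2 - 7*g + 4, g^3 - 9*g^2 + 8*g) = g - 1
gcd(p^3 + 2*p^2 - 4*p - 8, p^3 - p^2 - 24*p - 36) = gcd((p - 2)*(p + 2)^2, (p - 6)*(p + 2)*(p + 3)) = p + 2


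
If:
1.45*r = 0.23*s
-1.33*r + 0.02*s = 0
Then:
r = 0.00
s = 0.00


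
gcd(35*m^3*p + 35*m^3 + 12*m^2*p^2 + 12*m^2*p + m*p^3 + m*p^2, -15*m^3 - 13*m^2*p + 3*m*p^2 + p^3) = 5*m + p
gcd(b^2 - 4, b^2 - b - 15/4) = 1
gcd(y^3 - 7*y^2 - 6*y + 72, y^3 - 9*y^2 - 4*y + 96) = y^2 - y - 12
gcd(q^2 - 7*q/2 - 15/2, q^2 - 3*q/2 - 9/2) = q + 3/2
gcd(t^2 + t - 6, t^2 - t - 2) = t - 2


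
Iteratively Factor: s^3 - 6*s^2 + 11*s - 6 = (s - 2)*(s^2 - 4*s + 3) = (s - 3)*(s - 2)*(s - 1)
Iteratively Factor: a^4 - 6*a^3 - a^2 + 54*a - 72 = (a + 3)*(a^3 - 9*a^2 + 26*a - 24) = (a - 3)*(a + 3)*(a^2 - 6*a + 8) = (a - 3)*(a - 2)*(a + 3)*(a - 4)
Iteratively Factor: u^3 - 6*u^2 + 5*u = (u - 5)*(u^2 - u) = u*(u - 5)*(u - 1)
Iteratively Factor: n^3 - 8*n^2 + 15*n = (n)*(n^2 - 8*n + 15) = n*(n - 5)*(n - 3)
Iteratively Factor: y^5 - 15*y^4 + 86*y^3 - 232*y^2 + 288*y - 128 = (y - 1)*(y^4 - 14*y^3 + 72*y^2 - 160*y + 128) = (y - 2)*(y - 1)*(y^3 - 12*y^2 + 48*y - 64) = (y - 4)*(y - 2)*(y - 1)*(y^2 - 8*y + 16) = (y - 4)^2*(y - 2)*(y - 1)*(y - 4)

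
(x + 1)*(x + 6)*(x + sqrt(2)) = x^3 + sqrt(2)*x^2 + 7*x^2 + 6*x + 7*sqrt(2)*x + 6*sqrt(2)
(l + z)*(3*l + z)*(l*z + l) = 3*l^3*z + 3*l^3 + 4*l^2*z^2 + 4*l^2*z + l*z^3 + l*z^2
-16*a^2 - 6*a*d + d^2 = (-8*a + d)*(2*a + d)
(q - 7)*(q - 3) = q^2 - 10*q + 21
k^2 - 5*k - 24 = (k - 8)*(k + 3)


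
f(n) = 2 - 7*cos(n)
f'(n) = 7*sin(n)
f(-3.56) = 8.40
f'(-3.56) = 2.84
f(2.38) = 7.07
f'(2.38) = 4.83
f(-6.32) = -5.00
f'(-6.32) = -0.26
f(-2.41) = 7.21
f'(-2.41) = -4.68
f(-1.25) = -0.21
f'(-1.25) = -6.64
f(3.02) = 8.95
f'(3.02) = 0.85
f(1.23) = -0.34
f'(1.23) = 6.60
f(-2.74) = 8.44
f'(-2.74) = -2.74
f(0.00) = -5.00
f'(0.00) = 0.00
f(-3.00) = 8.93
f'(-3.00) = -0.99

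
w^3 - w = w*(w - 1)*(w + 1)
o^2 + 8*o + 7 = (o + 1)*(o + 7)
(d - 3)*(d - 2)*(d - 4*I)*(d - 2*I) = d^4 - 5*d^3 - 6*I*d^3 - 2*d^2 + 30*I*d^2 + 40*d - 36*I*d - 48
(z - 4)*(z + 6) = z^2 + 2*z - 24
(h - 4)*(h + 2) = h^2 - 2*h - 8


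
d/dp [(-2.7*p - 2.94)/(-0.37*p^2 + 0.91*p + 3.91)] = (0.999*p^2 - 2.457*p - (0.74*p - 0.91)*(2.7*p + 2.94) - 10.557)/(-0.37*p^2 + 0.91*p + 3.91)^2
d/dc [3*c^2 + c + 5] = 6*c + 1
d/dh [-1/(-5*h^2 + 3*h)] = (3 - 10*h)/(h^2*(5*h - 3)^2)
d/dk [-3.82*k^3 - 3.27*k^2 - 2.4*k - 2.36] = -11.46*k^2 - 6.54*k - 2.4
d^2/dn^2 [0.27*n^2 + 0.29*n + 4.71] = 0.540000000000000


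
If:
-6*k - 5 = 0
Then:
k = -5/6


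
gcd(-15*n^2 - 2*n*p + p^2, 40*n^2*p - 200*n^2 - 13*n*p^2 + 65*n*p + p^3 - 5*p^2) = -5*n + p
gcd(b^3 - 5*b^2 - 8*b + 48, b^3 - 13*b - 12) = b^2 - b - 12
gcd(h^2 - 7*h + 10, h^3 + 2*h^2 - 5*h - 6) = h - 2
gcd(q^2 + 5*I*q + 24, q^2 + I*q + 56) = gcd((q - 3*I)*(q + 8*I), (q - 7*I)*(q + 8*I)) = q + 8*I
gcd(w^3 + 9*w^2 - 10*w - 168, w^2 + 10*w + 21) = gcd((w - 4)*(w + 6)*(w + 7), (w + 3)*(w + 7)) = w + 7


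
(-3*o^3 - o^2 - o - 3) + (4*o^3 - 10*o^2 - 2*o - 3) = o^3 - 11*o^2 - 3*o - 6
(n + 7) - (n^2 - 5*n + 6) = -n^2 + 6*n + 1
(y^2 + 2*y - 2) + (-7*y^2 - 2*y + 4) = 2 - 6*y^2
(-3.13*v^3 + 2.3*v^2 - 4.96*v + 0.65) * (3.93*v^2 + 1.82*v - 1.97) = -12.3009*v^5 + 3.3424*v^4 - 9.1407*v^3 - 11.0037*v^2 + 10.9542*v - 1.2805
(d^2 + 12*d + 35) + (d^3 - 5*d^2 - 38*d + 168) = d^3 - 4*d^2 - 26*d + 203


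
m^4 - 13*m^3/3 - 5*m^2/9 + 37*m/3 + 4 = (m - 3)^2*(m + 1/3)*(m + 4/3)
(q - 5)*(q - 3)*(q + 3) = q^3 - 5*q^2 - 9*q + 45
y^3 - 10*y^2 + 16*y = y*(y - 8)*(y - 2)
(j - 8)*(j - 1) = j^2 - 9*j + 8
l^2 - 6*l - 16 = (l - 8)*(l + 2)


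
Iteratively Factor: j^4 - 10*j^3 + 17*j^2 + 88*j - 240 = (j - 4)*(j^3 - 6*j^2 - 7*j + 60) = (j - 5)*(j - 4)*(j^2 - j - 12) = (j - 5)*(j - 4)*(j + 3)*(j - 4)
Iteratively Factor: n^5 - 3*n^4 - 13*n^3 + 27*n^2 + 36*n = (n)*(n^4 - 3*n^3 - 13*n^2 + 27*n + 36) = n*(n - 3)*(n^3 - 13*n - 12) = n*(n - 4)*(n - 3)*(n^2 + 4*n + 3) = n*(n - 4)*(n - 3)*(n + 3)*(n + 1)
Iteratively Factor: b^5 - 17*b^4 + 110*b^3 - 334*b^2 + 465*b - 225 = (b - 3)*(b^4 - 14*b^3 + 68*b^2 - 130*b + 75) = (b - 3)*(b - 1)*(b^3 - 13*b^2 + 55*b - 75) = (b - 5)*(b - 3)*(b - 1)*(b^2 - 8*b + 15) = (b - 5)^2*(b - 3)*(b - 1)*(b - 3)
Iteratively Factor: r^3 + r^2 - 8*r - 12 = (r + 2)*(r^2 - r - 6) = (r - 3)*(r + 2)*(r + 2)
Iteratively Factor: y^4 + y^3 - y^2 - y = (y + 1)*(y^3 - y) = (y + 1)^2*(y^2 - y) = (y - 1)*(y + 1)^2*(y)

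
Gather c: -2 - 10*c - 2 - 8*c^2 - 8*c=-8*c^2 - 18*c - 4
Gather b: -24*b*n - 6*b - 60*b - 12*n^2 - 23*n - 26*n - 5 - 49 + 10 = b*(-24*n - 66) - 12*n^2 - 49*n - 44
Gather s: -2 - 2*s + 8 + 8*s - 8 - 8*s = -2*s - 2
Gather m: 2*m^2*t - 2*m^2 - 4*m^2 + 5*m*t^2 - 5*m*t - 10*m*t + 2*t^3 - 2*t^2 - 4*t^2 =m^2*(2*t - 6) + m*(5*t^2 - 15*t) + 2*t^3 - 6*t^2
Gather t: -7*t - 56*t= -63*t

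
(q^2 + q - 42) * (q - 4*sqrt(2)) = q^3 - 4*sqrt(2)*q^2 + q^2 - 42*q - 4*sqrt(2)*q + 168*sqrt(2)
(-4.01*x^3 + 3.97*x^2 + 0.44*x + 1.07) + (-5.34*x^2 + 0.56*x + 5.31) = -4.01*x^3 - 1.37*x^2 + 1.0*x + 6.38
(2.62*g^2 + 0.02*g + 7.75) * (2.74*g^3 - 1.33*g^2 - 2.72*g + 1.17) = 7.1788*g^5 - 3.4298*g^4 + 14.082*g^3 - 7.2965*g^2 - 21.0566*g + 9.0675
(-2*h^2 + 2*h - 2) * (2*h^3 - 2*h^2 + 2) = -4*h^5 + 8*h^4 - 8*h^3 + 4*h - 4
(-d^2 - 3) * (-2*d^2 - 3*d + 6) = 2*d^4 + 3*d^3 + 9*d - 18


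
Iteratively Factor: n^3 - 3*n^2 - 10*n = (n + 2)*(n^2 - 5*n) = n*(n + 2)*(n - 5)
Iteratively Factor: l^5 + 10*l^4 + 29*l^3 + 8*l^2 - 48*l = (l + 4)*(l^4 + 6*l^3 + 5*l^2 - 12*l) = (l + 4)^2*(l^3 + 2*l^2 - 3*l) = l*(l + 4)^2*(l^2 + 2*l - 3) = l*(l - 1)*(l + 4)^2*(l + 3)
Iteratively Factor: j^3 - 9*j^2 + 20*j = (j - 4)*(j^2 - 5*j) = (j - 5)*(j - 4)*(j)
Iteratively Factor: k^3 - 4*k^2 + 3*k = (k)*(k^2 - 4*k + 3) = k*(k - 3)*(k - 1)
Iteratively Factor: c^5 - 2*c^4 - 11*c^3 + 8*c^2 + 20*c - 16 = (c - 4)*(c^4 + 2*c^3 - 3*c^2 - 4*c + 4) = (c - 4)*(c - 1)*(c^3 + 3*c^2 - 4) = (c - 4)*(c - 1)^2*(c^2 + 4*c + 4) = (c - 4)*(c - 1)^2*(c + 2)*(c + 2)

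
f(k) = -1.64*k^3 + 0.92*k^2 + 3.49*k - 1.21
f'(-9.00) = -411.59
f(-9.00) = 1237.46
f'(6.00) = -162.59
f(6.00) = -301.39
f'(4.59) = -91.72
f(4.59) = -124.40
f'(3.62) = -54.32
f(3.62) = -54.32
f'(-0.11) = 3.23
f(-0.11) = -1.58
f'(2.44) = -21.31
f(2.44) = -11.04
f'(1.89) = -10.61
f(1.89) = -2.40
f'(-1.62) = -12.40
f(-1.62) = 2.52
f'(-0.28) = 2.59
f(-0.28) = -2.08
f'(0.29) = 3.61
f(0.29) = -0.16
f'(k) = -4.92*k^2 + 1.84*k + 3.49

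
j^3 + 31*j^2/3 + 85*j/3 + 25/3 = (j + 1/3)*(j + 5)^2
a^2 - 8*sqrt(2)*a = a*(a - 8*sqrt(2))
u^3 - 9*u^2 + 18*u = u*(u - 6)*(u - 3)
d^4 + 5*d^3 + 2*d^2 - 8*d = d*(d - 1)*(d + 2)*(d + 4)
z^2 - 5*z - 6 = (z - 6)*(z + 1)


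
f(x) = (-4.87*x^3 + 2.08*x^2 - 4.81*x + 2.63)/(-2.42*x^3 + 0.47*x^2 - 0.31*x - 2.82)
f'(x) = (-14.61*x^2 + 4.16*x - 4.81)/(-2.42*x^3 + 0.47*x^2 - 0.31*x - 2.82) + (7.26*x^2 - 0.94*x + 0.31)*(-4.87*x^3 + 2.08*x^2 - 4.81*x + 2.63)/(-2.42*x^3 + 0.47*x^2 - 0.31*x - 2.82)^2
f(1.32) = 1.42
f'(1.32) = 1.03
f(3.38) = 1.94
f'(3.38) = 0.03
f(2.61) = 1.89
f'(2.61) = 0.09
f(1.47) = 1.55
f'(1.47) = 0.77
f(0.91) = 0.81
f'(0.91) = 1.91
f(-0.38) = -2.01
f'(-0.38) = 4.78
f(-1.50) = 4.51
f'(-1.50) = 5.45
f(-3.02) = 2.47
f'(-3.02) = 0.30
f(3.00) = 1.92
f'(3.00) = 0.05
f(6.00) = 1.97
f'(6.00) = 0.01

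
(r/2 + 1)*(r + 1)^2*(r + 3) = r^4/2 + 7*r^3/2 + 17*r^2/2 + 17*r/2 + 3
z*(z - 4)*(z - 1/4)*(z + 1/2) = z^4 - 15*z^3/4 - 9*z^2/8 + z/2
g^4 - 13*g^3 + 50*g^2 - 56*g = g*(g - 7)*(g - 4)*(g - 2)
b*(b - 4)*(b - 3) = b^3 - 7*b^2 + 12*b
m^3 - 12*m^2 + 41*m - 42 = (m - 7)*(m - 3)*(m - 2)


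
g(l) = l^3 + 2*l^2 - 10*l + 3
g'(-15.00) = 605.00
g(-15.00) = -2772.00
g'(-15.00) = 605.00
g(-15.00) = -2772.00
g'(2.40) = 16.88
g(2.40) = 4.34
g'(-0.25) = -10.81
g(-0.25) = 5.61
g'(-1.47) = -9.40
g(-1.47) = 18.85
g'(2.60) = 20.68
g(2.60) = 8.10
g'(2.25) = 14.19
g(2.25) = 2.02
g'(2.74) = 23.48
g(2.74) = 11.19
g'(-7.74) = 138.76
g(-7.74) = -263.47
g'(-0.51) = -11.26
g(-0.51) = 8.49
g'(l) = 3*l^2 + 4*l - 10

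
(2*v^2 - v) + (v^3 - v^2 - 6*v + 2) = v^3 + v^2 - 7*v + 2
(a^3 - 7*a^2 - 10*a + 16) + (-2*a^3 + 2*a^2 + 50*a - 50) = -a^3 - 5*a^2 + 40*a - 34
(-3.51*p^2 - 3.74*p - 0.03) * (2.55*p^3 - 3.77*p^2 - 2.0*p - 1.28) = -8.9505*p^5 + 3.6957*p^4 + 21.0433*p^3 + 12.0859*p^2 + 4.8472*p + 0.0384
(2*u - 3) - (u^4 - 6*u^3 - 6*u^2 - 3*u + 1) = -u^4 + 6*u^3 + 6*u^2 + 5*u - 4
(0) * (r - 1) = 0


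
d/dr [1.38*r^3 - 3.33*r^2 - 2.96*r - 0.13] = 4.14*r^2 - 6.66*r - 2.96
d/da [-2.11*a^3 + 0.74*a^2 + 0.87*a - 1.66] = -6.33*a^2 + 1.48*a + 0.87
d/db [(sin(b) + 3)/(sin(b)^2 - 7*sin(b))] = (-cos(b) - 6/tan(b) + 21*cos(b)/sin(b)^2)/(sin(b) - 7)^2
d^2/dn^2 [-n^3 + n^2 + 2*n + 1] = 2 - 6*n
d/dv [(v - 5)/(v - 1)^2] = (9 - v)/(v - 1)^3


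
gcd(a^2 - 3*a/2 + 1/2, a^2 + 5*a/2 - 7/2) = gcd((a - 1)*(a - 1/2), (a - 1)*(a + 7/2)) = a - 1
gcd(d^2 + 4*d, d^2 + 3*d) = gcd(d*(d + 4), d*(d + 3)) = d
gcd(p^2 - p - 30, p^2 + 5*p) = p + 5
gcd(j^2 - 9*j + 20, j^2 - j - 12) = j - 4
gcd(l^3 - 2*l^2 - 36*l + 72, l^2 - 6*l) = l - 6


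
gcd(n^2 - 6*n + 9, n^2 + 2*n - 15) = n - 3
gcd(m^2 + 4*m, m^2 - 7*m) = m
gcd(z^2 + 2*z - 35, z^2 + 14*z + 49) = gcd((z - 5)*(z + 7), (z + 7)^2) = z + 7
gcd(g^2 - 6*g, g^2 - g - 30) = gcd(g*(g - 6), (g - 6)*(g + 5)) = g - 6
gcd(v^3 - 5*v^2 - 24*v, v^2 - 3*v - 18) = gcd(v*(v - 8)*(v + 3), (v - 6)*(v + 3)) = v + 3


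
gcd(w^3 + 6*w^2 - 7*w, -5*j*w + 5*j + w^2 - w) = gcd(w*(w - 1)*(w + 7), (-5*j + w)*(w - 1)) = w - 1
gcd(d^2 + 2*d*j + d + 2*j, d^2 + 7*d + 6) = d + 1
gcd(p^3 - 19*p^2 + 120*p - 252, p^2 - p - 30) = p - 6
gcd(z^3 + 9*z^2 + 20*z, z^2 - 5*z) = z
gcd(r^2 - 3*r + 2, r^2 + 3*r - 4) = r - 1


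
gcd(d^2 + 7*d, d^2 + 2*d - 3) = 1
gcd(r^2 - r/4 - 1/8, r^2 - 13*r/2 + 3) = r - 1/2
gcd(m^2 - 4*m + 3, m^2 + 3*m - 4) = m - 1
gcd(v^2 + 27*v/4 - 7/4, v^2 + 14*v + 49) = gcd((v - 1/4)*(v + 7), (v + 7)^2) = v + 7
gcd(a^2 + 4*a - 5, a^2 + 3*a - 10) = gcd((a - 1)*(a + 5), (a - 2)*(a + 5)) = a + 5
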